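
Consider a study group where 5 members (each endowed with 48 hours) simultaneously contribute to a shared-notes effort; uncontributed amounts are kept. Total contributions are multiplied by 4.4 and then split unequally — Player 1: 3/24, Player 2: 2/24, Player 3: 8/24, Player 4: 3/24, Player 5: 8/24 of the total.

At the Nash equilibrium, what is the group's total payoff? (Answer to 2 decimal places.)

566.40 hours

Player j's private return per contributed unit is 4.4 × (j's share). Contributing is weakly dominant for j when that share is at least 1/4.4 = 0.2273, and contributing 0 is dominant otherwise.
Player 3 and Player 5 clear that bar, contributing 48 each; the remaining 3 contribute 0. Total contributed: 96.
The shared-notes effort pays out 4.4 × 96 = 422.40 in total (split across the unequal shares, but the aggregate is all that matters for the group sum).
The 3 free-riders keep 48 each, adding 144. Group total = 144 + 422.40 = 566.40.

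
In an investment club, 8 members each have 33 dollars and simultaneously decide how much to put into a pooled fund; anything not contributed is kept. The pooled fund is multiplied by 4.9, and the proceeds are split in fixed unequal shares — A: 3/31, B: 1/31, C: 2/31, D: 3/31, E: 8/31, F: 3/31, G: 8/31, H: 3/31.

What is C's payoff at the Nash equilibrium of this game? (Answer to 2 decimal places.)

For player j, contributing a unit is worthwhile iff 4.9 × (j's share) ≥ 1, i.e. iff j's share is at least 0.2041.
E and G are above the threshold, contributing 33 each; the remaining 6 contribute 0. Total contributed: 66.
C keeps 33 and receives 4.9 × 66 × 2/31 = 20.86 from the pooled fund, for a payoff of 53.86.

53.86 dollars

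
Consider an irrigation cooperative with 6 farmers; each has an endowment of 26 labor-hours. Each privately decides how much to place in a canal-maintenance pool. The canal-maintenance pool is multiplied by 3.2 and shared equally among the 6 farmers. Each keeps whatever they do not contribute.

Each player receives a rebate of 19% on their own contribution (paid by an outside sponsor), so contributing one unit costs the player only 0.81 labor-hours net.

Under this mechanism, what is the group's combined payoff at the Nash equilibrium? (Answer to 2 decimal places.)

156.00 labor-hours

Even with the mechanism, each unit contributed returns only (3.2/6) / 0.81 = 0.6584 per unit of net cost, so contributing nothing is still dominant.
Everyone keeps their endowment and the group total is 6 × 26 = 156.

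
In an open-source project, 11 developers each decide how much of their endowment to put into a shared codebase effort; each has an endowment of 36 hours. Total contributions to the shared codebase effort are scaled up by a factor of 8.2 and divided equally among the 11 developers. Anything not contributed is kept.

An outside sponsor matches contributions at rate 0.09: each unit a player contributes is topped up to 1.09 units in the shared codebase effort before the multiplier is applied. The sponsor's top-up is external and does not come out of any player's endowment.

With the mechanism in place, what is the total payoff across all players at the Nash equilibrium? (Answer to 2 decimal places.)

396.00 hours

With the mechanism, a contributed unit returns 8.2 × 1.09 / 11 = 0.8125 per unit of net cost — still below 1 — so contributing 0 remains dominant for every player.
Everyone keeps their endowment and the group total is 11 × 36 = 396.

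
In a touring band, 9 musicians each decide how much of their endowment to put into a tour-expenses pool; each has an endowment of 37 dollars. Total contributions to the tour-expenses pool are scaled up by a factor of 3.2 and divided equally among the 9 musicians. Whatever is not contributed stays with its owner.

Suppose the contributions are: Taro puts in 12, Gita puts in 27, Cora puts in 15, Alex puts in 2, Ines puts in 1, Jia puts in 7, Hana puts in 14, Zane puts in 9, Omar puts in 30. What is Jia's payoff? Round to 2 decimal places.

Total contributed: 12 + 27 + 15 + 2 + 1 + 7 + 14 + 9 + 30 = 117.
Each receives 3.2 × 117 / 9 = 41.60 from the tour-expenses pool.
Jia keeps 37 − 7 = 30, so Jia's payoff is 30 + 41.60 = 71.60.

71.60 dollars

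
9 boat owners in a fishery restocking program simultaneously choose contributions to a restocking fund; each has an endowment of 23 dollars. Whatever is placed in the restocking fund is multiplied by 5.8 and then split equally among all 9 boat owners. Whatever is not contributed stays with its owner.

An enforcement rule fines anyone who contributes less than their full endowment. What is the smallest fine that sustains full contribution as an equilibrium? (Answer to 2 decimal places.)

8.18 dollars

Given the others contribute fully, the best deviation is to contribute 0 (any partial contribution still incurs the fine and gives up units whose private return 0.6444 is below 1).
Deviating from 23 to 0 saves 23 dollars but forfeits the deviator's share of the drop in the restocking fund: 5.8/9 × 23 = 14.82.
So the deviation gain is 23 − 14.82 = 8.18, and the fine must be at least 8.18 dollars to wipe it out.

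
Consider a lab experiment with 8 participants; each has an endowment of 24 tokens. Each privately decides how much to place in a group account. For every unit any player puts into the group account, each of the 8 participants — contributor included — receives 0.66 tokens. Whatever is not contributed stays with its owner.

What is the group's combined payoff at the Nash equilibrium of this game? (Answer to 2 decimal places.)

192.00 tokens

The private return per contributed unit is 0.66 < 1, so contributing 0 is dominant for every player. At the Nash equilibrium everyone keeps their 24, and the group total is 8 × 24 = 192.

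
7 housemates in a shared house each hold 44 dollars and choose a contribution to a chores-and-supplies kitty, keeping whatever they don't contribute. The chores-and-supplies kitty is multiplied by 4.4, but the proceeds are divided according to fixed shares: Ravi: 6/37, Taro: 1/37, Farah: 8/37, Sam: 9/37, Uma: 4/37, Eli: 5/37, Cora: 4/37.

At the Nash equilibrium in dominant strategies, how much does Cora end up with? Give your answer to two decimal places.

Player j's private return per contributed unit is 4.4 × (j's share). Contributing is weakly dominant for j when that share is at least 1/4.4 = 0.2273, and contributing 0 is dominant otherwise.
The only share above 0.2273 is Sam's 9/37, contributing 44; the remaining 6 contribute 0. Total contributed: 44.
Cora keeps 44 and receives 4.4 × 44 × 4/37 = 20.93 from the chores-and-supplies kitty, for a payoff of 64.93.

64.93 dollars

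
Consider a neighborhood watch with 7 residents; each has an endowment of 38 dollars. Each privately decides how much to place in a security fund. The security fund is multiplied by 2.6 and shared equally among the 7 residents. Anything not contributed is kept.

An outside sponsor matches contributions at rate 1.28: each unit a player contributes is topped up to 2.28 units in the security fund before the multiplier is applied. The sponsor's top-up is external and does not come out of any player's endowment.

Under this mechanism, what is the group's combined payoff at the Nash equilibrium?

266.00 dollars

With the mechanism, a contributed unit returns 2.6 × 2.28 / 7 = 0.8469 per unit of net cost — still below 1 — so contributing 0 remains dominant for every player.
Everyone keeps their endowment and the group total is 7 × 38 = 266.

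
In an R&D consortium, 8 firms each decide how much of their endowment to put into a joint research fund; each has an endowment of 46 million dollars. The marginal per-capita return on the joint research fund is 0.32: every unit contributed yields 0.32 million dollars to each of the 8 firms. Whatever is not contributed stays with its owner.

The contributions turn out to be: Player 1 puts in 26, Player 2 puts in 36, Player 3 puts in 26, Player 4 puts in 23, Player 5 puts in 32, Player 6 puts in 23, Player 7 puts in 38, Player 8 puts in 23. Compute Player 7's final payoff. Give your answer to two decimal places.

80.64 million dollars

Total contributed: 26 + 36 + 26 + 23 + 32 + 23 + 38 + 23 = 227.
Each receives 0.32 × 227 = 72.64 from the joint research fund.
Player 7 keeps 46 − 38 = 8, so Player 7's payoff is 8 + 72.64 = 80.64.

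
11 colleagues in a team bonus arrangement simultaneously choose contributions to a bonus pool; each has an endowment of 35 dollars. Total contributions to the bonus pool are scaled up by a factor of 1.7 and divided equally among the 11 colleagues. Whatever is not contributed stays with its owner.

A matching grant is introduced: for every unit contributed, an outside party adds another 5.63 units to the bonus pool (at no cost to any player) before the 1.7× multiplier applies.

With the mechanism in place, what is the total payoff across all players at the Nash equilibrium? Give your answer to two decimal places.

4339.34 dollars

The effective private return per unit is now 1.7 × 6.63 / 11 = 1.0246 > 1, so every player's dominant strategy flips to full contribution.
At the Nash equilibrium everyone contributes 35. Group total payoff = 1.7 × 6.63 × 385 = 4339.34.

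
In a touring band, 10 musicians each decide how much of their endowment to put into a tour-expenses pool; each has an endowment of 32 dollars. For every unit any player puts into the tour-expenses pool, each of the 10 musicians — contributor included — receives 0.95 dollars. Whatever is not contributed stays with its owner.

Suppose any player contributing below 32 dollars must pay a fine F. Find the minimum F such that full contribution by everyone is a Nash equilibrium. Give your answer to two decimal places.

Given the others contribute fully, the best deviation is to contribute 0 (any partial contribution still incurs the fine and gives up units whose private return 0.95 is below 1).
Deviating from 32 to 0 saves 32 dollars but forfeits the deviator's share of the drop in the tour-expenses pool: 0.95 × 32 = 30.40.
So the deviation gain is 32 − 30.40 = 1.60, and the fine must be at least 1.60 dollars to wipe it out.

1.60 dollars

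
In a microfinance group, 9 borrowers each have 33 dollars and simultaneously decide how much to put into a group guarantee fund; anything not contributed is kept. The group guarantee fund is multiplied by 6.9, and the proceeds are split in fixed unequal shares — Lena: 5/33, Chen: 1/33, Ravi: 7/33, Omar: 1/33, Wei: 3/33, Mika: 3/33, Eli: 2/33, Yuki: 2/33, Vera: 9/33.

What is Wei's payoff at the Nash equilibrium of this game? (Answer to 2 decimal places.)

Each unit j contributes comes back to j as 6.9 × (j's share), so j prefers to contribute only if that share exceeds 1/6.9 = 0.1449; otherwise keeping the unit dominates.
Lena, Ravi and Vera clear that bar, contributing 33 each; the remaining 6 contribute 0. Total contributed: 99.
Wei keeps 33 and receives 6.9 × 99 × 3/33 = 62.10 from the group guarantee fund, for a payoff of 95.10.

95.10 dollars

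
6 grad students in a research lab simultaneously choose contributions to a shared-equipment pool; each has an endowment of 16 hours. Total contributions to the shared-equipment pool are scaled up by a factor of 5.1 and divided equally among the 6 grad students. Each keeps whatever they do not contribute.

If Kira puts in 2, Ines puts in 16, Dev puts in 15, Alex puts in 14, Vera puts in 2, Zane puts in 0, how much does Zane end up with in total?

Total contributed: 2 + 16 + 15 + 14 + 2 + 0 = 49.
Each receives 5.1 × 49 / 6 = 41.65 from the shared-equipment pool.
Zane keeps 16 − 0 = 16, so Zane's payoff is 16 + 41.65 = 57.65.

57.65 hours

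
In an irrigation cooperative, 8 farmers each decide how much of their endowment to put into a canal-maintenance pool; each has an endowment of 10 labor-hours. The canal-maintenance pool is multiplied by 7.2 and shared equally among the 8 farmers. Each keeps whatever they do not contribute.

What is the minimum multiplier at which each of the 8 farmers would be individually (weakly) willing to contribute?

8

A contributed unit returns (multiplier)/8 to its contributor.
This reaches 1 exactly when the multiplier is 8.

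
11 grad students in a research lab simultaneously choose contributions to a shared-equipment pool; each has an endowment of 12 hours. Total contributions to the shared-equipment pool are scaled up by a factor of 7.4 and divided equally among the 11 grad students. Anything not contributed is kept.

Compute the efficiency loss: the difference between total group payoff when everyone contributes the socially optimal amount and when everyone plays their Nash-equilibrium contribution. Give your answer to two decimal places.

844.80 hours

Each contributed unit returns 7.4/11 = 0.6727 to its contributor — below 1 — so contributing 0 is dominant for every player. At the Nash equilibrium everyone keeps their 12, and the group total is 11 × 12 = 132.
Each contributed unit returns 7.400 to the group as a whole (0.6727 to each of 11 players), which exceeds 1, so the social optimum is full contribution: group total = 7.400 × 132 = 976.80.
Efficiency loss = 976.80 − 132 = 844.80.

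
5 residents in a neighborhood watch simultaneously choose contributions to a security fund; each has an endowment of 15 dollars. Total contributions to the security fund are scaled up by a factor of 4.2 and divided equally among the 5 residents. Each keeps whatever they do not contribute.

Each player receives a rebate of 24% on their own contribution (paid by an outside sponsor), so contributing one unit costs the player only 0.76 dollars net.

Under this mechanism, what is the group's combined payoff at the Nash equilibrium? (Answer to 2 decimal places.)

333.00 dollars

Under the mechanism each unit contributed yields (4.2/5) / 0.76 = 1.1053 back to its contributor per unit of net cost, which exceeds 1, making full contribution the dominant choice for everyone.
So the Nash equilibrium is full contribution by all 5; the group earns 5 × (15 × 0.24 + 4.2 × 15) = 333.00.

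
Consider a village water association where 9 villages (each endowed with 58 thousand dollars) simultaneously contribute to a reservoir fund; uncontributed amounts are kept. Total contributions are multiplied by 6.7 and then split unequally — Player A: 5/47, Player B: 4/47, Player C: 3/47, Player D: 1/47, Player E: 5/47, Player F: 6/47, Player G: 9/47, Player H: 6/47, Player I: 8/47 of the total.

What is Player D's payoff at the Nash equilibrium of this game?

74.54 thousand dollars

For player j, contributing a unit is worthwhile iff 6.7 × (j's share) ≥ 1, i.e. iff j's share is at least 0.1493.
Player G and Player I clear that bar, contributing 58 each; the remaining 7 contribute 0. Total contributed: 116.
Player D keeps 58 and receives 6.7 × 116 × 1/47 = 16.54 from the reservoir fund, for a payoff of 74.54.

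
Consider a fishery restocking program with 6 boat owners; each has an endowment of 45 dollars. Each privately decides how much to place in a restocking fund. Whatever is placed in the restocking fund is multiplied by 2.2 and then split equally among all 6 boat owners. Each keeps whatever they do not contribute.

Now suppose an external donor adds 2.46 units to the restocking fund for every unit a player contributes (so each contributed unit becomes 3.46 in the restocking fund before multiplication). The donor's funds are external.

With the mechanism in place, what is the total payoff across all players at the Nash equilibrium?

2055.24 dollars

Under the mechanism each unit contributed yields 2.2 × 3.46 / 6 = 1.2687 back to its contributor per unit of net cost, which exceeds 1, making full contribution the dominant choice for everyone.
So the Nash equilibrium is full contribution by all 6; the group earns 2.2 × 3.46 × 270 = 2055.24.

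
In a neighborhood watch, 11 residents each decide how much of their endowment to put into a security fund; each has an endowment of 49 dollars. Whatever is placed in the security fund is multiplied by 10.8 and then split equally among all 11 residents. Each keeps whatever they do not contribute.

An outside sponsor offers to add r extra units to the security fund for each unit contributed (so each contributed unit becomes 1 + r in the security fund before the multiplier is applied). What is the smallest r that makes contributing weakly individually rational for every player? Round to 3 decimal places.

With matching at rate r, one contributed unit becomes (1 + r) in the security fund and returns 10.8 × (1 + r) / 11 to the contributor.
Setting this equal to 1: 1 + r = 11/10.8 = 1.0185.
So the minimum matching rate is r = 1.0185 − 1 = 0.019.

0.019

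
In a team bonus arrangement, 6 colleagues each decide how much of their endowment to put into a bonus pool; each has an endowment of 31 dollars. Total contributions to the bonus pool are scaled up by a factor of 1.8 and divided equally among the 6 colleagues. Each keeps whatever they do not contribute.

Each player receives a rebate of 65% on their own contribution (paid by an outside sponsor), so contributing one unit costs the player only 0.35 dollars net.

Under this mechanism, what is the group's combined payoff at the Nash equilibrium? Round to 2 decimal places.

With the mechanism, a contributed unit returns (1.8/6) / 0.35 = 0.8571 per unit of net cost — still below 1 — so contributing 0 remains dominant for every player.
Everyone keeps their endowment and the group total is 6 × 31 = 186.

186.00 dollars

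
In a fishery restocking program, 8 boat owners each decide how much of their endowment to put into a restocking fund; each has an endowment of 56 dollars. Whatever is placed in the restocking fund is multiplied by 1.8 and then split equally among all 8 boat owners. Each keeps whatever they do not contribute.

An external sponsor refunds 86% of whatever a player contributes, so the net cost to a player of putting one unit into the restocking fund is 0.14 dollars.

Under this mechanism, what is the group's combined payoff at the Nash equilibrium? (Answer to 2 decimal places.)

1191.68 dollars

The effective private return per unit is now (1.8/8) / 0.14 = 1.6071 > 1, so every player's dominant strategy flips to full contribution.
So the Nash equilibrium is full contribution by all 8; the group earns 8 × (56 × 0.86 + 1.8 × 56) = 1191.68.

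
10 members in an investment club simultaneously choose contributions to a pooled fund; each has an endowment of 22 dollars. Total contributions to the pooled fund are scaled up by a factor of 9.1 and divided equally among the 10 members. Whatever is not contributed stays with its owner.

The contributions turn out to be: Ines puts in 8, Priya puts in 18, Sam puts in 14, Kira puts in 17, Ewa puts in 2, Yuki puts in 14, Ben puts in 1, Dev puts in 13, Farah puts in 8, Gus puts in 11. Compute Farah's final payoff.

Total contributed: 8 + 18 + 14 + 17 + 2 + 14 + 1 + 13 + 8 + 11 = 106.
Each receives 9.1 × 106 / 10 = 96.46 from the pooled fund.
Farah keeps 22 − 8 = 14, so Farah's payoff is 14 + 96.46 = 110.46.

110.46 dollars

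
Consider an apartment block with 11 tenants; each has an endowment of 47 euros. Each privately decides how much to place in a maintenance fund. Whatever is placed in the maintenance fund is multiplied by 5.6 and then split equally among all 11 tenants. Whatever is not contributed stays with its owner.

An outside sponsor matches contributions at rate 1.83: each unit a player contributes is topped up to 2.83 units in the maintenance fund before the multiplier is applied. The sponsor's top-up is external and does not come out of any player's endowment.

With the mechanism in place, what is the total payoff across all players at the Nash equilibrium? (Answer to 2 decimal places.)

8193.42 euros

Under the mechanism each unit contributed yields 5.6 × 2.83 / 11 = 1.4407 back to its contributor per unit of net cost, which exceeds 1, making full contribution the dominant choice for everyone.
At the Nash equilibrium everyone contributes 47. Group total payoff = 5.6 × 2.83 × 517 = 8193.42.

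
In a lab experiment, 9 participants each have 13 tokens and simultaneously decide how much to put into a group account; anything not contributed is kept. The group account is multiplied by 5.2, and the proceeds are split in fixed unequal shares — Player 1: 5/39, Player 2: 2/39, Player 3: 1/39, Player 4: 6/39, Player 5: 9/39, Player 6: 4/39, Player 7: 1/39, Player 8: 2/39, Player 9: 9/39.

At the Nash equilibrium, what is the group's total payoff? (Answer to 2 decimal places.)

A player with share s gets back 5.2·s per unit contributed, so full contribution is dominant for anyone with s > 1/5.2 = 0.1923 and zero contribution is dominant for anyone below.
Player 5 and Player 9 clear that bar, contributing 13 each; the remaining 7 contribute 0. Total contributed: 26.
The group account pays out 5.2 × 26 = 135.20 in total (split across the unequal shares, but the aggregate is all that matters for the group sum).
The 7 free-riders keep 13 each, adding 91. Group total = 91 + 135.20 = 226.20.

226.20 tokens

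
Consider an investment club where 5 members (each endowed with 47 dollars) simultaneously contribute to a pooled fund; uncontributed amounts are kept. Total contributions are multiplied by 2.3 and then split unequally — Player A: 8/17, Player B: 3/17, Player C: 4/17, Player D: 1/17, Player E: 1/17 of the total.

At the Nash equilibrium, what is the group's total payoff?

296.10 dollars

For player j, contributing a unit is worthwhile iff 2.3 × (j's share) ≥ 1, i.e. iff j's share is at least 0.4348.
Player A alone (share 8/17) is above the threshold, contributing 47; the remaining 4 contribute 0. Total contributed: 47.
The pooled fund pays out 2.3 × 47 = 108.10 in total (split across the unequal shares, but the aggregate is all that matters for the group sum).
The 4 free-riders keep 47 each, adding 188. Group total = 188 + 108.10 = 296.10.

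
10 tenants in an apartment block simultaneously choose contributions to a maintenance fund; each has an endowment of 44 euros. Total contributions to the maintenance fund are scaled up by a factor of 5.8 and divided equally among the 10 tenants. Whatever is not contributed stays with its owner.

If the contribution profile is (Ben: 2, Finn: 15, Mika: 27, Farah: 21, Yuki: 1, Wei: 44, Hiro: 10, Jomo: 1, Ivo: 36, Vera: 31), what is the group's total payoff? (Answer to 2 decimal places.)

1342.40 euros

Total contributed: 2 + 15 + 27 + 21 + 1 + 44 + 10 + 1 + 36 + 31 = 188; total kept: 10 × 44 − 188 = 252.
The maintenance fund pays out 5.8 × 188 = 1090.40 in aggregate.
Group total = 252 + 1090.40 = 1342.40.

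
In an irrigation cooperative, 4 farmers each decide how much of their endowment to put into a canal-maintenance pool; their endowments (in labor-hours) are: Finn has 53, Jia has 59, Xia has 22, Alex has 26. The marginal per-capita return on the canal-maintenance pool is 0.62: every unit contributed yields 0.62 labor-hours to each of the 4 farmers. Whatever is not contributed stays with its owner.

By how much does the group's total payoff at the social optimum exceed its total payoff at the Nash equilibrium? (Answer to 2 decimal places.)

236.80 labor-hours

The private return per contributed unit is 0.62 < 1 for everyone, so the Nash equilibrium is zero contribution and the group total is Σ E_j = 53 + 59 + 22 + 26 = 160.
Each contributed unit returns 2.480 to the group, so the social optimum is full contribution by everyone: group total = 2.480 × 160 = 396.80.
Efficiency loss = (2.480 − 1) × 160 = 236.80.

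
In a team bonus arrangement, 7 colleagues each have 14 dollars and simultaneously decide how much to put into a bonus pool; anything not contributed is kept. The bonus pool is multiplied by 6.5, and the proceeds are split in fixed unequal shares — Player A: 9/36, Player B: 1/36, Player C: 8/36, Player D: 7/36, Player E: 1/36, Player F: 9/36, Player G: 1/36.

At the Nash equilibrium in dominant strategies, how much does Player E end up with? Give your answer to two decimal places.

For player j, contributing a unit is worthwhile iff 6.5 × (j's share) ≥ 1, i.e. iff j's share is at least 0.1538.
The shares above 0.1538 belong to Player A, Player C, Player D and Player F, contributing 14 each; the remaining 3 contribute 0. Total contributed: 56.
Player E keeps 14 and receives 6.5 × 56 × 1/36 = 10.11 from the bonus pool, for a payoff of 24.11.

24.11 dollars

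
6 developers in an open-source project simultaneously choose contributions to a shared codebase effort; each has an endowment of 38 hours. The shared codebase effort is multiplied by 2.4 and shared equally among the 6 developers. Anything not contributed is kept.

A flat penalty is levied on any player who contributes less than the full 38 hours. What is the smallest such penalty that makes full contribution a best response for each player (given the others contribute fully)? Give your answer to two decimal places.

Given the others contribute fully, the best deviation is to contribute 0 (any partial contribution still incurs the fine and gives up units whose private return 0.4000 is below 1).
Deviating from 38 to 0 saves 38 hours but forfeits the deviator's share of the drop in the shared codebase effort: 2.4/6 × 38 = 15.20.
So the deviation gain is 38 − 15.20 = 22.80, and the fine must be at least 22.80 hours to wipe it out.

22.80 hours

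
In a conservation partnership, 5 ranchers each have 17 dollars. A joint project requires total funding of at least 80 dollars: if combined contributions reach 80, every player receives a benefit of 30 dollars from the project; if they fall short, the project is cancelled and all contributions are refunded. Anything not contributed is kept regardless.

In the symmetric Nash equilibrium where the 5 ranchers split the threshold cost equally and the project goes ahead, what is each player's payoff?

31 dollars

Equal share of the threshold: 80/5 = 16.
At this profile no one gains by cutting their contribution: any cut drops the total below 80, the project is cancelled, contributions are refunded, and the deviator ends with 17, which is less than 17 − 16 + 30 = 31. Contributing more than 16 just wastes the excess. So contributing exactly 16 is a best response.
Each player's payoff: 17 − 16 + 30 = 31.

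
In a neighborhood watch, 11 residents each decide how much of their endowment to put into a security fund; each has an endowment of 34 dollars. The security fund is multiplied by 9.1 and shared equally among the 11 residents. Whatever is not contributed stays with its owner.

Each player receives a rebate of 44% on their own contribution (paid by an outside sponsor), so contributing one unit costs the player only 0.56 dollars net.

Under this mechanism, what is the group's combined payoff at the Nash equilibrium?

Under the mechanism each unit contributed yields (9.1/11) / 0.56 = 1.4773 back to its contributor per unit of net cost, which exceeds 1, making full contribution the dominant choice for everyone.
At the Nash equilibrium everyone contributes 34. Group total payoff = 11 × (34 × 0.44 + 9.1 × 34) = 3567.96.

3567.96 dollars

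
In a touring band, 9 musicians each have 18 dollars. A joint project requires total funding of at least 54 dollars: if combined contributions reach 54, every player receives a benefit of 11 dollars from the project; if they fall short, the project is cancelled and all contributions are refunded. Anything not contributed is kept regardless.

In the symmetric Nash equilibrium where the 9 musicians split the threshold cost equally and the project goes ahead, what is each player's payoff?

Equal share of the threshold: 54/9 = 6.
At this profile no one gains by cutting their contribution: any cut drops the total below 54, the project is cancelled, contributions are refunded, and the deviator ends with 18, which is less than 18 − 6 + 11 = 23. Contributing more than 6 just wastes the excess. So contributing exactly 6 is a best response.
Each player's payoff: 18 − 6 + 11 = 23.

23 dollars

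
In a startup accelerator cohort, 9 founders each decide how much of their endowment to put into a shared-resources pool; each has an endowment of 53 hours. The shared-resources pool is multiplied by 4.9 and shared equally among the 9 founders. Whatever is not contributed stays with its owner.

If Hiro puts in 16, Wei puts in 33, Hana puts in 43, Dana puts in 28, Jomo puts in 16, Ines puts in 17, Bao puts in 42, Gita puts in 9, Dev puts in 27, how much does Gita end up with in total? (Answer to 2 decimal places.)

169.77 hours

Total contributed: 16 + 33 + 43 + 28 + 16 + 17 + 42 + 9 + 27 = 231.
Each receives 4.9 × 231 / 9 = 125.77 from the shared-resources pool.
Gita keeps 53 − 9 = 44, so Gita's payoff is 44 + 125.77 = 169.77.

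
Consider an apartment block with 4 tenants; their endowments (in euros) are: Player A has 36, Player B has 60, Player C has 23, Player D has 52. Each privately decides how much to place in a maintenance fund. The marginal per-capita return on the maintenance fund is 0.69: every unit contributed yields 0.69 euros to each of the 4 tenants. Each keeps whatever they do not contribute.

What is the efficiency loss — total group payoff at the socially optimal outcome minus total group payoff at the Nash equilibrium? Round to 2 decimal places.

The private return per contributed unit is 0.69 < 1 for everyone, so the Nash equilibrium is zero contribution and the group total is Σ E_j = 36 + 60 + 23 + 52 = 171.
Each contributed unit returns 2.760 to the group, so the social optimum is full contribution by everyone: group total = 2.760 × 171 = 471.96.
Efficiency loss = (2.760 − 1) × 171 = 300.96.

300.96 euros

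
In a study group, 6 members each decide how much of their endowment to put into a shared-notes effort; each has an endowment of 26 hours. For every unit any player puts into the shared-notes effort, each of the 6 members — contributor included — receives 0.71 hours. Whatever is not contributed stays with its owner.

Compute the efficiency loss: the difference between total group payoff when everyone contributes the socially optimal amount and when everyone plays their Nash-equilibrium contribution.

508.56 hours

The private return per contributed unit is 0.71 < 1, so contributing 0 is dominant for every player. At the Nash equilibrium everyone keeps their 26, and the group total is 6 × 26 = 156.
Each contributed unit returns 4.260 to the group as a whole (0.71 to each of 6 players), which exceeds 1, so the social optimum is full contribution: group total = 4.260 × 156 = 664.56.
Efficiency loss = 664.56 − 156 = 508.56.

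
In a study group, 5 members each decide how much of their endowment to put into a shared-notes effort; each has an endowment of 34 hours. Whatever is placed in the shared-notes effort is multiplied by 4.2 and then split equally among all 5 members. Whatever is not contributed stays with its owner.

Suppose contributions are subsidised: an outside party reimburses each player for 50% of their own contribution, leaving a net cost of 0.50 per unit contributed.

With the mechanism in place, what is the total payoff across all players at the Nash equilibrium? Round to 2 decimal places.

The effective private return per unit is now (4.2/5) / 0.50 = 1.6800 > 1, so every player's dominant strategy flips to full contribution.
So the Nash equilibrium is full contribution by all 5; the group earns 5 × (34 × 0.50 + 4.2 × 34) = 799.00.

799.00 hours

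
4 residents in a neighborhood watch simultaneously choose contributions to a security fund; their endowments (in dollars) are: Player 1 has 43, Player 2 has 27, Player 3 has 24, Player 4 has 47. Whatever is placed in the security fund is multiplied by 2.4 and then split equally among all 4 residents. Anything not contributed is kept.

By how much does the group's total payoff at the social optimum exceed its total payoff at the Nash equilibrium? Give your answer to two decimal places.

197.40 dollars

The private return per contributed unit is 2.4/4 = 0.6000 < 1 for every player regardless of endowment, so the Nash equilibrium is zero contribution and the group total is Σ E_j = 43 + 27 + 24 + 47 = 141.
Each contributed unit returns 2.400 to the group, so the social optimum is full contribution by everyone: group total = 2.400 × 141 = 338.40.
Efficiency loss = (2.400 − 1) × 141 = 197.40.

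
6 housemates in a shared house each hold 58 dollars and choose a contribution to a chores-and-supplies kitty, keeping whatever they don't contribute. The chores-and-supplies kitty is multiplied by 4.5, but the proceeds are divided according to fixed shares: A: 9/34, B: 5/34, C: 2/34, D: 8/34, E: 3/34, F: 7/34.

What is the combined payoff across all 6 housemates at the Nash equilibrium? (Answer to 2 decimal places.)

Player j's private return per contributed unit is 4.5 × (j's share). Contributing is weakly dominant for j when that share is at least 1/4.5 = 0.2222, and contributing 0 is dominant otherwise.
The shares above 0.2222 belong to A and D, contributing 58 each; the remaining 4 contribute 0. Total contributed: 116.
The chores-and-supplies kitty pays out 4.5 × 116 = 522.00 in total (split across the unequal shares, but the aggregate is all that matters for the group sum).
The 4 free-riders keep 58 each, adding 232. Group total = 232 + 522.00 = 754.00.

754.00 dollars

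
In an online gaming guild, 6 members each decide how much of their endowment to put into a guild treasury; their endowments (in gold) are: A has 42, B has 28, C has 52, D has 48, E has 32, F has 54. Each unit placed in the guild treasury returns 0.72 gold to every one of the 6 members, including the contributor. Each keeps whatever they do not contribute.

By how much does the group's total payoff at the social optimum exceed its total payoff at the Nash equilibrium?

849.92 gold

The private return per contributed unit is 0.72 < 1 for everyone, so the Nash equilibrium is zero contribution and the group total is Σ E_j = 42 + 28 + 52 + 48 + 32 + 54 = 256.
Each contributed unit returns 4.320 to the group, so the social optimum is full contribution by everyone: group total = 4.320 × 256 = 1105.92.
Efficiency loss = (4.320 − 1) × 256 = 849.92.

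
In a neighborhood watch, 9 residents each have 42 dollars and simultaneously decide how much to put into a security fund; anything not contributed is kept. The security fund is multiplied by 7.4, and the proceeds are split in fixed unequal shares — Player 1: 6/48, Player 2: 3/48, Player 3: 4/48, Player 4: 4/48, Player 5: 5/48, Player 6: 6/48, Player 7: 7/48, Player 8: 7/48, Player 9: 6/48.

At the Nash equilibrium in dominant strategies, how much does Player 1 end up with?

A player with share s gets back 7.4·s per unit contributed, so full contribution is dominant for anyone with s > 1/7.4 = 0.1351 and zero contribution is dominant for anyone below.
Player 7 and Player 8 clear that bar, contributing 42 each; the remaining 7 contribute 0. Total contributed: 84.
Player 1 keeps 42 and receives 7.4 × 84 × 6/48 = 77.70 from the security fund, for a payoff of 119.70.

119.70 dollars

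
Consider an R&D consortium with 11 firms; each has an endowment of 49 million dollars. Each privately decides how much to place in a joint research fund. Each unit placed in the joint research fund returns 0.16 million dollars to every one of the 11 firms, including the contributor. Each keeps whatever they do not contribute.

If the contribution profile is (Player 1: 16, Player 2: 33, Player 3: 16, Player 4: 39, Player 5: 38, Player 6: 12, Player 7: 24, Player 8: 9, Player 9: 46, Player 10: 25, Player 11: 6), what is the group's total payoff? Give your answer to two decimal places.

739.64 million dollars

Total contributed: 16 + 33 + 16 + 39 + 38 + 12 + 24 + 9 + 46 + 25 + 6 = 264; total kept: 11 × 49 − 264 = 275.
The joint research fund pays out 0.16 × 11 × 264 = 464.64 in aggregate.
Group total = 275 + 464.64 = 739.64.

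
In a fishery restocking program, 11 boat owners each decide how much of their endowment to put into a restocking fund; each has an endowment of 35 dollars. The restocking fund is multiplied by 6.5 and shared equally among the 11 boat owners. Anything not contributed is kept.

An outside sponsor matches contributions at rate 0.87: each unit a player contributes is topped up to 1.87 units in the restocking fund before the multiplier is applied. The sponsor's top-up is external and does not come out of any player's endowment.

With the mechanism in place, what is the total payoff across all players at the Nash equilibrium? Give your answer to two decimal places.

4679.68 dollars

The effective private return per unit is now 6.5 × 1.87 / 11 = 1.1050 > 1, so every player's dominant strategy flips to full contribution.
So the Nash equilibrium is full contribution by all 11; the group earns 6.5 × 1.87 × 385 = 4679.68.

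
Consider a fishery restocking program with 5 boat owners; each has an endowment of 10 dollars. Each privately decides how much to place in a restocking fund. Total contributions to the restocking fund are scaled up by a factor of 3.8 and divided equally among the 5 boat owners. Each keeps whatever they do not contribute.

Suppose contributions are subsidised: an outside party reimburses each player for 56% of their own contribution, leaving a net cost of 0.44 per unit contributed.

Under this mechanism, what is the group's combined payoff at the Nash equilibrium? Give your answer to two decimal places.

With the mechanism, a contributed unit returns (3.8/5) / 0.44 = 1.7273 per unit of net cost to the contributor — now above 1 — so contributing fully is weakly dominant for every player.
So the Nash equilibrium is full contribution by all 5; the group earns 5 × (10 × 0.56 + 3.8 × 10) = 218.00.

218.00 dollars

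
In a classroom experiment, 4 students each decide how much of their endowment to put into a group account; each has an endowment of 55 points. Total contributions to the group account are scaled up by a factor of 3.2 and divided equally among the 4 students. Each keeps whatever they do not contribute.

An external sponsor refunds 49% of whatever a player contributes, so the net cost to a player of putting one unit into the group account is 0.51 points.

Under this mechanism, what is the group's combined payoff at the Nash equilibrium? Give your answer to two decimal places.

Under the mechanism each unit contributed yields (3.2/4) / 0.51 = 1.5686 back to its contributor per unit of net cost, which exceeds 1, making full contribution the dominant choice for everyone.
So the Nash equilibrium is full contribution by all 4; the group earns 4 × (55 × 0.49 + 3.2 × 55) = 811.80.

811.80 points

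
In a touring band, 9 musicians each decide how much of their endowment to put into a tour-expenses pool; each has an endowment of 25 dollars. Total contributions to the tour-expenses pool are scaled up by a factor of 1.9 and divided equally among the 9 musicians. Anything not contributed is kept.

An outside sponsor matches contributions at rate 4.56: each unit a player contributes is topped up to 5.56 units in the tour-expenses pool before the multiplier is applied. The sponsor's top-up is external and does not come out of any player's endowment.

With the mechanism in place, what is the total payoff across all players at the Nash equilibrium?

Under the mechanism each unit contributed yields 1.9 × 5.56 / 9 = 1.1738 back to its contributor per unit of net cost, which exceeds 1, making full contribution the dominant choice for everyone.
So the Nash equilibrium is full contribution by all 9; the group earns 1.9 × 5.56 × 225 = 2376.90.

2376.90 dollars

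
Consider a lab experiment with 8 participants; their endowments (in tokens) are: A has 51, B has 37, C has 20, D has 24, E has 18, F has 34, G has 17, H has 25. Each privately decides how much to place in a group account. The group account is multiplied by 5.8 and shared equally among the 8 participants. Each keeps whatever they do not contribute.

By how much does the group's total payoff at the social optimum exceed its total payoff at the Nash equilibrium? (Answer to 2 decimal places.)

The private return per contributed unit is 5.8/8 = 0.7250 < 1 for every player regardless of endowment, so the Nash equilibrium is zero contribution and the group total is Σ E_j = 51 + 37 + 20 + 24 + 18 + 34 + 17 + 25 = 226.
Each contributed unit returns 5.800 to the group, so the social optimum is full contribution by everyone: group total = 5.800 × 226 = 1310.80.
Efficiency loss = (5.800 − 1) × 226 = 1084.80.

1084.80 tokens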